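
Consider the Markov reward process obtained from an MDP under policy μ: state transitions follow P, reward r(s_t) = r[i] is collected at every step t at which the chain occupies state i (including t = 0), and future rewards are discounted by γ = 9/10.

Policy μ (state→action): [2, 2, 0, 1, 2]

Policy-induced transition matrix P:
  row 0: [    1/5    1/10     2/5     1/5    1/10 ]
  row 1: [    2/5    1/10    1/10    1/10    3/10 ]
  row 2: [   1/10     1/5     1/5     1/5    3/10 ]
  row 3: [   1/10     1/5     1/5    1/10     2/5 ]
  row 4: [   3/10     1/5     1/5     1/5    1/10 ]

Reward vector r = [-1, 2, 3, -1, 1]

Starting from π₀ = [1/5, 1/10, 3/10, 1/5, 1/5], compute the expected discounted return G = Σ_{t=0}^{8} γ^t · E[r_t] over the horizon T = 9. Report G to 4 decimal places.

t=0: π = [0.2000, 0.1000, 0.3000, 0.2000, 0.2000], E[r] = 0.9000, γ^t·E[r] = 0.900000, running G = 0.900000
t=1: π = [0.1900, 0.1700, 0.2300, 0.1700, 0.2400], E[r] = 0.9100, γ^t·E[r] = 0.819000, running G = 1.719000
t=2: π = [0.2180, 0.1640, 0.2210, 0.1660, 0.2310], E[r] = 0.8380, γ^t·E[r] = 0.678780, running G = 2.397780
t=3: π = [0.2172, 0.1618, 0.2272, 0.1670, 0.2268], E[r] = 0.8478, γ^t·E[r] = 0.618046, running G = 3.015826
t=4: π = [0.2156, 0.1621, 0.2273, 0.1671, 0.2279], E[r] = 0.8511, γ^t·E[r] = 0.558433, running G = 3.574259
t=5: π = [0.2158, 0.1622, 0.2269, 0.1671, 0.2280], E[r] = 0.8504, γ^t·E[r] = 0.502127, running G = 4.076386
t=6: π = [0.2158, 0.1622, 0.2269, 0.1671, 0.2280], E[r] = 0.8502, γ^t·E[r] = 0.451847, running G = 4.528233
t=7: π = [0.2158, 0.1622, 0.2269, 0.1671, 0.2279], E[r] = 0.8503, γ^t·E[r] = 0.406685, running G = 4.934918
t=8: π = [0.2158, 0.1622, 0.2269, 0.1671, 0.2280], E[r] = 0.8503, γ^t·E[r] = 0.366019, running G = 5.300937

G = 5.3009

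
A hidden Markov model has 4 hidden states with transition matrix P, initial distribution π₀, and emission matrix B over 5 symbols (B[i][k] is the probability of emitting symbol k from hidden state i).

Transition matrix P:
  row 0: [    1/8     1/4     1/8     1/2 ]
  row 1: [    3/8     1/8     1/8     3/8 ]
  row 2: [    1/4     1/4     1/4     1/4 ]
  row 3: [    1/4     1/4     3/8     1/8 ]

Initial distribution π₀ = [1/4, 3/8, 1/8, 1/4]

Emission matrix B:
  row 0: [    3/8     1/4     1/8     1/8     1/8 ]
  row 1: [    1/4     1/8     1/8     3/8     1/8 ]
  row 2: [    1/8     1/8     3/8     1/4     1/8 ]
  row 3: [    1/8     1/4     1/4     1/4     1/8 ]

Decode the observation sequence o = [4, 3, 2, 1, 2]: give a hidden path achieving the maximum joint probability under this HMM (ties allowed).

t=0: δ = [3.125e-02, 4.688e-02, 1.562e-02, 3.125e-02]  (obs o_0=4)
t=1: δ = [2.197e-03, 2.930e-03, 2.930e-03, 4.395e-03]  ψ = [1, 0, 3, 1]  (obs o_1=3)
t=2: δ = [1.373e-04, 1.373e-04, 6.180e-04, 2.747e-04]  ψ = [1, 3, 3, 0]  (obs o_2=2)
t=3: δ = [3.862e-05, 1.931e-05, 1.931e-05, 3.862e-05]  ψ = [2, 2, 2, 2]  (obs o_3=1)
t=4: δ = [1.207e-06, 1.207e-06, 5.431e-06, 4.828e-06]  ψ = [3, 0, 3, 0]  (obs o_4=2)
backtrack: best end state = 2; path = [1, 3, 2, 3, 2]

path = [1, 3, 2, 3, 2]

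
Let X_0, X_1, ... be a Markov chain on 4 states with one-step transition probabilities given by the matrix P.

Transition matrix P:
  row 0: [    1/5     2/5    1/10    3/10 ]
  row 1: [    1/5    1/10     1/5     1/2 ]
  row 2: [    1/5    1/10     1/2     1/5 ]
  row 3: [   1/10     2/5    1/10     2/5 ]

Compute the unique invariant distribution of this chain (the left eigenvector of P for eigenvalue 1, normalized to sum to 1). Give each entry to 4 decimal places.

Balance equations π_j = Σ_i π_i·P[i][j]:
  π_0 = 1/5·π_0 + 1/5·π_1 + 1/5·π_2 + 1/10·π_3
  π_1 = 2/5·π_0 + 1/10·π_1 + 1/10·π_2 + 2/5·π_3
  π_2 = 1/10·π_0 + 1/5·π_1 + 1/2·π_2 + 1/10·π_3
  normalize: π_0 + π_1 + π_2 + π_3 = 1
Solving the linear system gives exactly π = [119/729, 7/27, 17/81, 268/729].

π = [0.1632, 0.2593, 0.2099, 0.3676]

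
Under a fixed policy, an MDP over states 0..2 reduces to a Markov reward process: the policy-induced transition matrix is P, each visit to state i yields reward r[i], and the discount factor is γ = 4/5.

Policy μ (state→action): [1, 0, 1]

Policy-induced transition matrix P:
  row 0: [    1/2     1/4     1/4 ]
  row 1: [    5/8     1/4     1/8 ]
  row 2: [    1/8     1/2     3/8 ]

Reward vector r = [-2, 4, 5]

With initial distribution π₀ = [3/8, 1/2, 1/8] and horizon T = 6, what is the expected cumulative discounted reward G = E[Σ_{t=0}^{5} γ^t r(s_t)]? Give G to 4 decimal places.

G = 5.6564

t=0: π = [0.3750, 0.5000, 0.1250], E[r] = 1.8750, γ^t·E[r] = 1.875000, running G = 1.875000
t=1: π = [0.5156, 0.2813, 0.2031], E[r] = 1.1094, γ^t·E[r] = 0.887500, running G = 2.762500
t=2: π = [0.4590, 0.3008, 0.2402], E[r] = 1.4863, γ^t·E[r] = 0.951250, running G = 3.713750
t=3: π = [0.4475, 0.3101, 0.2424], E[r] = 1.5574, γ^t·E[r] = 0.797375, running G = 4.511125
t=4: π = [0.4478, 0.3106, 0.2415], E[r] = 1.5545, γ^t·E[r] = 0.636713, running G = 5.147838
t=5: π = [0.4482, 0.3104, 0.2414], E[r] = 1.5519, γ^t·E[r] = 0.508524, running G = 5.656361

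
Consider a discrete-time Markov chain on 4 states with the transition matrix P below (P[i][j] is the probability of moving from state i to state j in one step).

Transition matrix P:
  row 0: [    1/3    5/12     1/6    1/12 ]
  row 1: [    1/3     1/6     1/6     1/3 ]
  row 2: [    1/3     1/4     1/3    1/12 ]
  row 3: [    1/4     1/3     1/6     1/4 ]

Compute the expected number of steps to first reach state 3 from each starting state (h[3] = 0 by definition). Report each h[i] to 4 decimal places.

h = [6.2500, 5.0000, 6.5000, 0.0000]

First-step conditioning: h[3] = 0; for i ≠ 3, h[i] = 1 + Σ_k P[i][k]·h[k].
  h[0] = 1 + 1/3·h[0] + 5/12·h[1] + 1/6·h[2]
  h[1] = 1 + 1/3·h[0] + 1/6·h[1] + 1/6·h[2]
  h[2] = 1 + 1/3·h[0] + 1/4·h[1] + 1/3·h[2]
Solving the 3×3 linear system over states ≠ 3 gives exactly h = [25/4, 5, 13/2, 0] (h[3] = 0 is the target).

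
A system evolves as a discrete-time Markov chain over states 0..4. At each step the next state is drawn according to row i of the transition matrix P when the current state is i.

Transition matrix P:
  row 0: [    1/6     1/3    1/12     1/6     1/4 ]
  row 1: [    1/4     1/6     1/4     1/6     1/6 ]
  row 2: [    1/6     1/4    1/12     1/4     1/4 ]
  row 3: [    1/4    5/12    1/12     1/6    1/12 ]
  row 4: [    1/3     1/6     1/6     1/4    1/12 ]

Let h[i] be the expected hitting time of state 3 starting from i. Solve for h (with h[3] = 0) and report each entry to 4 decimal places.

First-step conditioning: h[3] = 0; for i ≠ 3, h[i] = 1 + Σ_k P[i][k]·h[k].
  h[0] = 1 + 1/6·h[0] + 1/3·h[1] + 1/12·h[2] + 1/4·h[4]
  h[1] = 1 + 1/4·h[0] + 1/6·h[1] + 1/4·h[2] + 1/6·h[4]
  h[2] = 1 + 1/6·h[0] + 1/4·h[1] + 1/12·h[2] + 1/4·h[4]
  h[4] = 1 + 1/3·h[0] + 1/6·h[1] + 1/6·h[2] + 1/12·h[4]
Solving the 4×4 linear system over states ≠ 3 gives exactly h = [1884/367, 1872/367, 1728/367, 0, 1740/367] (h[3] = 0 is the target).

h = [5.1335, 5.1008, 4.7084, 0.0000, 4.7411]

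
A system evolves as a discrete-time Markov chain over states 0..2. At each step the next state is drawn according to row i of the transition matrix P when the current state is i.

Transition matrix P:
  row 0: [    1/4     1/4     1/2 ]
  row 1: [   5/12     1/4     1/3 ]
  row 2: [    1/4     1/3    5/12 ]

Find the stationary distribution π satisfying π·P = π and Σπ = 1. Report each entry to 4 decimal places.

π = [0.2975, 0.2848, 0.4177]

Balance equations π_j = Σ_i π_i·P[i][j]:
  π_0 = 1/4·π_0 + 5/12·π_1 + 1/4·π_2
  π_1 = 1/4·π_0 + 1/4·π_1 + 1/3·π_2
  normalize: π_0 + π_1 + π_2 = 1
Solving the linear system gives exactly π = [47/158, 45/158, 33/79].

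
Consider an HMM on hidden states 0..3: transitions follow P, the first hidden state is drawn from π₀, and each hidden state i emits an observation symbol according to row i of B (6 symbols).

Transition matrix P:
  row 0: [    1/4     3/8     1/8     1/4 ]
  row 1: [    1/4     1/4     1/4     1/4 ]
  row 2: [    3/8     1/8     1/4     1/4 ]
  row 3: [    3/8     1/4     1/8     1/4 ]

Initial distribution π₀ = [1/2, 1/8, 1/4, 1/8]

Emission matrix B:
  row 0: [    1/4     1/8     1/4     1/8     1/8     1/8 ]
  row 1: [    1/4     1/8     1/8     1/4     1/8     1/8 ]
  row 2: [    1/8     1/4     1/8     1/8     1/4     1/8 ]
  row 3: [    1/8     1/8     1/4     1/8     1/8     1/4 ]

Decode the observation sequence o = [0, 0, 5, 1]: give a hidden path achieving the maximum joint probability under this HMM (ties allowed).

path = [0, 1, 3, 0]

t=0: δ = [1.250e-01, 3.125e-02, 3.125e-02, 1.562e-02]  (obs o_0=0)
t=1: δ = [7.812e-03, 1.172e-02, 1.953e-03, 3.906e-03]  ψ = [0, 0, 0, 0]  (obs o_1=0)
t=2: δ = [3.662e-04, 3.662e-04, 3.662e-04, 7.324e-04]  ψ = [1, 0, 1, 1]  (obs o_2=5)
t=3: δ = [3.433e-05, 2.289e-05, 2.289e-05, 2.289e-05]  ψ = [3, 3, 1, 3]  (obs o_3=1)
backtrack: best end state = 0; path = [0, 1, 3, 0]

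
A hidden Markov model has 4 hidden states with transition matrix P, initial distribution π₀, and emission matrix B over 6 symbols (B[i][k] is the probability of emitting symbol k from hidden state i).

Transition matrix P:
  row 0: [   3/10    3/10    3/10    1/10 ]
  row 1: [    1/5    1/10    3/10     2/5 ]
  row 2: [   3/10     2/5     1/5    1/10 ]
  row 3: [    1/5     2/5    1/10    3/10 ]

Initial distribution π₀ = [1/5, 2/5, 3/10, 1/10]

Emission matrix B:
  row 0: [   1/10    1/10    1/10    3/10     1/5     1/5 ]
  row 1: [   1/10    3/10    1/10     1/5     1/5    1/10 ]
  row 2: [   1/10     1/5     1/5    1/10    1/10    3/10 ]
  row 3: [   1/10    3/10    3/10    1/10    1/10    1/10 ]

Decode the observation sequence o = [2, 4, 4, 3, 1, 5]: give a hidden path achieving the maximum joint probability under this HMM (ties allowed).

t=0: δ = [2.000e-02, 4.000e-02, 6.000e-02, 3.000e-02]  (obs o_0=2)
t=1: δ = [3.600e-03, 4.800e-03, 1.200e-03, 1.600e-03]  ψ = [2, 2, 1, 1]  (obs o_1=4)
t=2: δ = [2.160e-04, 2.160e-04, 1.440e-04, 1.920e-04]  ψ = [0, 0, 1, 1]  (obs o_2=4)
t=3: δ = [1.944e-05, 1.536e-05, 6.480e-06, 8.640e-06]  ψ = [0, 3, 0, 1]  (obs o_3=3)
t=4: δ = [5.832e-07, 1.750e-06, 1.166e-06, 1.843e-06]  ψ = [0, 0, 0, 1]  (obs o_4=1)
t=5: δ = [7.373e-08, 7.373e-08, 1.575e-07, 6.998e-08]  ψ = [3, 3, 1, 1]  (obs o_5=5)
backtrack: best end state = 2; path = [2, 0, 0, 0, 1, 2]

path = [2, 0, 0, 0, 1, 2]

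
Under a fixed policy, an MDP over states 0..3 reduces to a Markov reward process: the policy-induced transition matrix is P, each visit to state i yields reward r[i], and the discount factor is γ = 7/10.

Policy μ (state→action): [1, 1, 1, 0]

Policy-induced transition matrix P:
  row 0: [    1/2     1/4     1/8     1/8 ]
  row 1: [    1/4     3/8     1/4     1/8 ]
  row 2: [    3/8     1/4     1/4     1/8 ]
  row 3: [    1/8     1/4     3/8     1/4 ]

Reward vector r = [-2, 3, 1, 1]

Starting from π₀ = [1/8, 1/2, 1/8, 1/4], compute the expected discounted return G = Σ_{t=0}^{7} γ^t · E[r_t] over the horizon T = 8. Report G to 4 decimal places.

t=0: π = [0.1250, 0.5000, 0.1250, 0.2500], E[r] = 1.6250, γ^t·E[r] = 1.625000, running G = 1.625000
t=1: π = [0.2656, 0.3125, 0.2656, 0.1563], E[r] = 0.8281, γ^t·E[r] = 0.579688, running G = 2.204688
t=2: π = [0.3301, 0.2891, 0.2363, 0.1445], E[r] = 0.5879, γ^t·E[r] = 0.288066, running G = 2.492754
t=3: π = [0.3440, 0.2861, 0.2268, 0.1431], E[r] = 0.5403, γ^t·E[r] = 0.185317, running G = 2.678071
t=4: π = [0.3465, 0.2858, 0.2249, 0.1429], E[r] = 0.5321, γ^t·E[r] = 0.127766, running G = 2.805837
t=5: π = [0.3469, 0.2857, 0.2246, 0.1429], E[r] = 0.5308, γ^t·E[r] = 0.089219, running G = 2.895055
t=6: π = [0.3469, 0.2857, 0.2245, 0.1429], E[r] = 0.5306, γ^t·E[r] = 0.062430, running G = 2.957485
t=7: π = [0.3469, 0.2857, 0.2245, 0.1429], E[r] = 0.5306, γ^t·E[r] = 0.043699, running G = 3.001184

G = 3.0012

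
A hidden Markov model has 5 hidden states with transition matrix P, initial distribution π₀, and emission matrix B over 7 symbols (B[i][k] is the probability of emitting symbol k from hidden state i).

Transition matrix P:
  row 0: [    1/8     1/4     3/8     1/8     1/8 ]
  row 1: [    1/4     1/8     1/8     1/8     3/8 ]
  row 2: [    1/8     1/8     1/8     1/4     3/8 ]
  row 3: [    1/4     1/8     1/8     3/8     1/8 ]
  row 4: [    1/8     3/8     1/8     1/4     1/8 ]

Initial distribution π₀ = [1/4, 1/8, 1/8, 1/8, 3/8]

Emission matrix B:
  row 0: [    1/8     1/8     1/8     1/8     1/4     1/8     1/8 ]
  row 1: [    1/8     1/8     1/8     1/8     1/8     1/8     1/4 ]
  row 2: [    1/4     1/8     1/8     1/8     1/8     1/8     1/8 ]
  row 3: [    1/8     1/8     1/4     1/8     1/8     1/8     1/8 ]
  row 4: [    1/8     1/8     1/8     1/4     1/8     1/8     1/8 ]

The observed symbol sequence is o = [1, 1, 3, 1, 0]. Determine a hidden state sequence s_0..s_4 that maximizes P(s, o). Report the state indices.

path = [4, 1, 4, 1, 4]

t=0: δ = [3.125e-02, 1.562e-02, 1.562e-02, 1.562e-02, 4.688e-02]  (obs o_0=1)
t=1: δ = [7.324e-04, 2.197e-03, 1.465e-03, 1.465e-03, 7.324e-04]  ψ = [4, 4, 0, 4, 1]  (obs o_1=1)
t=2: δ = [6.866e-05, 3.433e-05, 3.433e-05, 6.866e-05, 2.060e-04]  ψ = [1, 1, 0, 3, 1]  (obs o_2=3)
t=3: δ = [3.219e-06, 9.656e-06, 3.219e-06, 6.437e-06, 3.219e-06]  ψ = [4, 4, 0, 4, 4]  (obs o_3=1)
t=4: δ = [3.017e-07, 1.509e-07, 3.017e-07, 3.017e-07, 4.526e-07]  ψ = [1, 1, 0, 3, 1]  (obs o_4=0)
backtrack: best end state = 4; path = [4, 1, 4, 1, 4]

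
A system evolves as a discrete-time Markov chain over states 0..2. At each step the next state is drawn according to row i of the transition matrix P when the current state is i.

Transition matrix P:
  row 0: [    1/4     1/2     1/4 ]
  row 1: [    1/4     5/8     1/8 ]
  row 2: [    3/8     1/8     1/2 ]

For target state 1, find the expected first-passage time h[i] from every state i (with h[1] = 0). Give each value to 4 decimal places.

h = [2.6667, 0.0000, 4.0000]

First-step conditioning: h[1] = 0; for i ≠ 1, h[i] = 1 + Σ_k P[i][k]·h[k].
  h[0] = 1 + 1/4·h[0] + 1/4·h[2]
  h[2] = 1 + 3/8·h[0] + 1/2·h[2]
Solving the 2×2 linear system over states ≠ 1 gives exactly h = [8/3, 0, 4] (h[1] = 0 is the target).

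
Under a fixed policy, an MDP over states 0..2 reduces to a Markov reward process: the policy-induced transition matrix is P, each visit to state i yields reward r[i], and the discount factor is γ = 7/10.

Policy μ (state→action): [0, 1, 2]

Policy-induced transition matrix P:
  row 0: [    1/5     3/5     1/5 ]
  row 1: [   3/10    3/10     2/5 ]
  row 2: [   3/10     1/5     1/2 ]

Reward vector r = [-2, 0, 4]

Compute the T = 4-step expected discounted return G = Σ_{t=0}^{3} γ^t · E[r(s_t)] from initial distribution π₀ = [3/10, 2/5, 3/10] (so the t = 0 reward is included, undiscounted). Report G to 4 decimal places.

t=0: π = [0.3000, 0.4000, 0.3000], E[r] = 0.6000, γ^t·E[r] = 0.600000, running G = 0.600000
t=1: π = [0.2700, 0.3600, 0.3700], E[r] = 0.9400, γ^t·E[r] = 0.658000, running G = 1.258000
t=2: π = [0.2730, 0.3440, 0.3830], E[r] = 0.9860, γ^t·E[r] = 0.483140, running G = 1.741140
t=3: π = [0.2727, 0.3436, 0.3837], E[r] = 0.9894, γ^t·E[r] = 0.339364, running G = 2.080504

G = 2.0805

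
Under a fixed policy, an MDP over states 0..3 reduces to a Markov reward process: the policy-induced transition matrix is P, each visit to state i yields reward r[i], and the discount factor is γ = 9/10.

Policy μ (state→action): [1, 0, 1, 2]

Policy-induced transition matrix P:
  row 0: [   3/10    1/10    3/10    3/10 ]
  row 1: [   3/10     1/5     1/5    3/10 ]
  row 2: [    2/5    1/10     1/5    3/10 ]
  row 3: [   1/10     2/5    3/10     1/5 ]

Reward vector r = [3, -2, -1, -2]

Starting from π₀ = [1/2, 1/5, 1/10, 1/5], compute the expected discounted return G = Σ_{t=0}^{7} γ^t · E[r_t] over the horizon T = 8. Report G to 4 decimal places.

G = -1.2250

t=0: π = [0.5000, 0.2000, 0.1000, 0.2000], E[r] = 0.6000, γ^t·E[r] = 0.600000, running G = 0.600000
t=1: π = [0.2700, 0.1800, 0.2700, 0.2800], E[r] = -0.3800, γ^t·E[r] = -0.342000, running G = 0.258000
t=2: π = [0.2710, 0.2020, 0.2550, 0.2720], E[r] = -0.3900, γ^t·E[r] = -0.315900, running G = -0.057900
t=3: π = [0.2711, 0.2018, 0.2543, 0.2728], E[r] = -0.3902, γ^t·E[r] = -0.284456, running G = -0.342356
t=4: π = [0.2709, 0.2020, 0.2544, 0.2727], E[r] = -0.3913, γ^t·E[r] = -0.256706, running G = -0.599061
t=5: π = [0.2709, 0.2020, 0.2544, 0.2727], E[r] = -0.3912, γ^t·E[r] = -0.230980, running G = -0.830041
t=6: π = [0.2709, 0.2020, 0.2544, 0.2727], E[r] = -0.3912, γ^t·E[r] = -0.207892, running G = -1.037933
t=7: π = [0.2709, 0.2020, 0.2544, 0.2727], E[r] = -0.3912, γ^t·E[r] = -0.187102, running G = -1.225036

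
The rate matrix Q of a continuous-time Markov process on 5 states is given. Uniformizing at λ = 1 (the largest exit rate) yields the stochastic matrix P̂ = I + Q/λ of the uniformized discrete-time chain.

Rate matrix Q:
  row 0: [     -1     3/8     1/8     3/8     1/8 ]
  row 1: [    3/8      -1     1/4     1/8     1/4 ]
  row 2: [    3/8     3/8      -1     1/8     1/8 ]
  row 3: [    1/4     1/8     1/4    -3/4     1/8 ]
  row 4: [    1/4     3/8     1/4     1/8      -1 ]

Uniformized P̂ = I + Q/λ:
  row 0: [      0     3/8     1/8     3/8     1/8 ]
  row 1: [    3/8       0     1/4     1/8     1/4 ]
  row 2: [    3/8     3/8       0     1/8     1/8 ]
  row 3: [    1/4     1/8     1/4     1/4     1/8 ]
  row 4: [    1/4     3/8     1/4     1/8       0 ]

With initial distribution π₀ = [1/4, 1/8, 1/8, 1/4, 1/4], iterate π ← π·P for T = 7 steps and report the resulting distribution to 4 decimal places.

t=0: π = [0.2500, 0.1250, 0.1250, 0.2500, 0.2500]
t=1: π = [0.2188, 0.2656, 0.1875, 0.2188, 0.1094]
t=2: π = [0.2520, 0.2207, 0.1758, 0.2070, 0.1445]
t=3: π = [0.2366, 0.2405, 0.1746, 0.2139, 0.1345]
t=4: π = [0.2427, 0.2314, 0.1768, 0.2109, 0.1382]
t=5: π = [0.2403, 0.2355, 0.1755, 0.2120, 0.1366]
t=6: π = [0.2413, 0.2337, 0.1761, 0.2116, 0.1374]
t=7: π = [0.2409, 0.2345, 0.1758, 0.2118, 0.1370]

π = [0.2409, 0.2345, 0.1758, 0.2118, 0.1370]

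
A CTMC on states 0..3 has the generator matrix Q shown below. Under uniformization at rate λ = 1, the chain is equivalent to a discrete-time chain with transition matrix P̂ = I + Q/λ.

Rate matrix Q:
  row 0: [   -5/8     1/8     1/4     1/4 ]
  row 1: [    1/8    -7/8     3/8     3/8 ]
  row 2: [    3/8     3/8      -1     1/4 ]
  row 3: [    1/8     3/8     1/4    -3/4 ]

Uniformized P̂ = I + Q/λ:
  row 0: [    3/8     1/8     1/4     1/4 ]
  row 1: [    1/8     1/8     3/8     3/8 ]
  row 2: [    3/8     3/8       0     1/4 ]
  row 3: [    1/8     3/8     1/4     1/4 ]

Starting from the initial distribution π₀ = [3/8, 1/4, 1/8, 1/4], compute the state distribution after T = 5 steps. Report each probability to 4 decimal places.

t=0: π = [0.3750, 0.2500, 0.1250, 0.2500]
t=1: π = [0.2500, 0.2188, 0.2500, 0.2813]
t=2: π = [0.2500, 0.2578, 0.2148, 0.2773]
t=3: π = [0.2412, 0.2480, 0.2285, 0.2822]
t=4: π = [0.2424, 0.2527, 0.2239, 0.2810]
t=5: π = [0.2416, 0.2512, 0.2256, 0.2816]

π = [0.2416, 0.2512, 0.2256, 0.2816]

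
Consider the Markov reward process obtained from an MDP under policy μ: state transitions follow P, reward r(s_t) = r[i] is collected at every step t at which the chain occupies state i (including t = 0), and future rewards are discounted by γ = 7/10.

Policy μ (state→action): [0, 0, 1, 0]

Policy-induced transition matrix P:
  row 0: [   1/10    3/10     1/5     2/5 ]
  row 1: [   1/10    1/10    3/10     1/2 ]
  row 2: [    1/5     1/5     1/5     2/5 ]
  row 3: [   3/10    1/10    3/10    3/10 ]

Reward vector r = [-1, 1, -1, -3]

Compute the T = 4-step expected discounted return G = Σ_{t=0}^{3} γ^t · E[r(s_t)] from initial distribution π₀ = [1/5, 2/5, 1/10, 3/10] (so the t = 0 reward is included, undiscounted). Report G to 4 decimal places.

G = -3.0507

t=0: π = [0.2000, 0.4000, 0.1000, 0.3000], E[r] = -0.8000, γ^t·E[r] = -0.800000, running G = -0.800000
t=1: π = [0.1700, 0.1500, 0.2700, 0.4100], E[r] = -1.5200, γ^t·E[r] = -1.064000, running G = -1.864000
t=2: π = [0.2090, 0.1610, 0.2560, 0.3740], E[r] = -1.4260, γ^t·E[r] = -0.698740, running G = -2.562740
t=3: π = [0.2004, 0.1674, 0.2535, 0.3787], E[r] = -1.4226, γ^t·E[r] = -0.487952, running G = -3.050692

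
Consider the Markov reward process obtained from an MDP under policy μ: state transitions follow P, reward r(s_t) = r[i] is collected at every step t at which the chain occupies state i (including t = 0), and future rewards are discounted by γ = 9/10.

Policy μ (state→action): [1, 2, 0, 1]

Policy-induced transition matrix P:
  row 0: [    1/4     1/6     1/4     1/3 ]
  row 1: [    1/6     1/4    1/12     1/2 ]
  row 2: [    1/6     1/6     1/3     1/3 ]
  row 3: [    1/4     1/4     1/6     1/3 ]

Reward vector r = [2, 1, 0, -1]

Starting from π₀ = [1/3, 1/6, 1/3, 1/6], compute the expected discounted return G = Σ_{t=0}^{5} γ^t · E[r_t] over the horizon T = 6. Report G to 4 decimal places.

G = 1.6611

t=0: π = [0.3333, 0.1667, 0.3333, 0.1667], E[r] = 0.6667, γ^t·E[r] = 0.666667, running G = 0.666667
t=1: π = [0.2083, 0.1944, 0.2361, 0.3611], E[r] = 0.2500, γ^t·E[r] = 0.225000, running G = 0.891667
t=2: π = [0.2141, 0.2130, 0.2072, 0.3657], E[r] = 0.2755, γ^t·E[r] = 0.223125, running G = 1.114792
t=3: π = [0.2150, 0.2149, 0.2013, 0.3688], E[r] = 0.2760, γ^t·E[r] = 0.201234, running G = 1.316026
t=4: π = [0.2153, 0.2153, 0.2002, 0.3691], E[r] = 0.2768, γ^t·E[r] = 0.181607, running G = 1.497633
t=5: π = [0.2154, 0.2154, 0.2000, 0.3692], E[r] = 0.2769, γ^t·E[r] = 0.163505, running G = 1.661138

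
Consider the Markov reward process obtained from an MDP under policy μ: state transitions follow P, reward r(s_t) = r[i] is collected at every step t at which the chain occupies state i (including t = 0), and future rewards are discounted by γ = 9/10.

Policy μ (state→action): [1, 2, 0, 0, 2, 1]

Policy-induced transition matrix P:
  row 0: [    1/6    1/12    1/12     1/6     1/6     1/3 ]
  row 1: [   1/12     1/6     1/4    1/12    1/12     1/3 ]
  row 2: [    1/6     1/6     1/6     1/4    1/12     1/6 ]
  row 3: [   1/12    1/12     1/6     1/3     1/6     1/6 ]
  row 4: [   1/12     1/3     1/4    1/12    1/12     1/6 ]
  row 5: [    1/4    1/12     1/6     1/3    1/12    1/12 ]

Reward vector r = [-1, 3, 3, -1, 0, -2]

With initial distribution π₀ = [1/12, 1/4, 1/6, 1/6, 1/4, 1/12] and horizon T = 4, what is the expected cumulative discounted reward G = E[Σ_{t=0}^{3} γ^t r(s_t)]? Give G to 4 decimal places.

G = 1.4890

t=0: π = [0.0833, 0.2500, 0.1667, 0.1667, 0.2500, 0.0833], E[r] = 0.8333, γ^t·E[r] = 0.833333, running G = 0.833333
t=1: π = [0.1181, 0.1806, 0.2014, 0.1806, 0.1042, 0.2153], E[r] = 0.4167, γ^t·E[r] = 0.375000, running G = 1.208333
t=2: π = [0.1458, 0.1412, 0.1806, 0.2257, 0.1082, 0.1985], E[r] = 0.1968, γ^t·E[r] = 0.159375, running G = 1.367708
t=3: π = [0.1436, 0.1372, 0.1753, 0.2316, 0.1143, 0.1980], E[r] = 0.1663, γ^t·E[r] = 0.121254, running G = 1.488962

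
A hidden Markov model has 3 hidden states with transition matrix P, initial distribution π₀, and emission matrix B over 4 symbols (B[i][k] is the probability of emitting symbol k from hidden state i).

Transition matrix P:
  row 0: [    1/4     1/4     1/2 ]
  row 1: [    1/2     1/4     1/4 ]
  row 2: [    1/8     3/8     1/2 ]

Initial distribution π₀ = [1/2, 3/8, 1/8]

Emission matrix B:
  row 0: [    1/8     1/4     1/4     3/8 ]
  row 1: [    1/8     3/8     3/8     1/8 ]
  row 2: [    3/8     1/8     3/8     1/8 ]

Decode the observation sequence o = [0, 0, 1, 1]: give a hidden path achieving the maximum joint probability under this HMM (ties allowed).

t=0: δ = [6.250e-02, 4.688e-02, 4.688e-02]  (obs o_0=0)
t=1: δ = [2.930e-03, 2.197e-03, 1.172e-02]  ψ = [1, 2, 0]  (obs o_1=0)
t=2: δ = [3.662e-04, 1.648e-03, 7.324e-04]  ψ = [2, 2, 2]  (obs o_2=1)
t=3: δ = [2.060e-04, 1.545e-04, 5.150e-05]  ψ = [1, 1, 1]  (obs o_3=1)
backtrack: best end state = 0; path = [0, 2, 1, 0]

path = [0, 2, 1, 0]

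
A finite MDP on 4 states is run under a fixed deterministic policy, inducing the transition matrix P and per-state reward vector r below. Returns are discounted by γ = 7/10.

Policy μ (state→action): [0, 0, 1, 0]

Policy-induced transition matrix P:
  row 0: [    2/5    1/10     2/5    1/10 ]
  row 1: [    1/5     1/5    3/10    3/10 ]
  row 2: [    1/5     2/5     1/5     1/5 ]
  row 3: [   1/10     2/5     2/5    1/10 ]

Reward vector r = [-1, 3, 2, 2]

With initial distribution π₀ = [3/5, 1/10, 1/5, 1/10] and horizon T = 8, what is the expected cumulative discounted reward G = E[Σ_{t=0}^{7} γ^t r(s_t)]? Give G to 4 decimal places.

G = 3.4454

t=0: π = [0.6000, 0.1000, 0.2000, 0.1000], E[r] = 0.3000, γ^t·E[r] = 0.300000, running G = 0.300000
t=1: π = [0.3100, 0.2000, 0.3500, 0.1400], E[r] = 1.2700, γ^t·E[r] = 0.889000, running G = 1.189000
t=2: π = [0.2480, 0.2670, 0.3100, 0.1750], E[r] = 1.5230, γ^t·E[r] = 0.746270, running G = 1.935270
t=3: π = [0.2321, 0.2722, 0.3113, 0.1844], E[r] = 1.5759, γ^t·E[r] = 0.540534, running G = 2.475804
t=4: π = [0.2280, 0.2759, 0.3105, 0.1856], E[r] = 1.5920, γ^t·E[r] = 0.382237, running G = 2.858040
t=5: π = [0.2270, 0.2764, 0.3103, 0.1862], E[r] = 1.5953, γ^t·E[r] = 0.268123, running G = 3.126163
t=6: π = [0.2268, 0.2766, 0.3103, 0.1863], E[r] = 1.5963, γ^t·E[r] = 0.187797, running G = 3.313961
t=7: π = [0.2267, 0.2766, 0.3103, 0.1864], E[r] = 1.5965, γ^t·E[r] = 0.131476, running G = 3.445437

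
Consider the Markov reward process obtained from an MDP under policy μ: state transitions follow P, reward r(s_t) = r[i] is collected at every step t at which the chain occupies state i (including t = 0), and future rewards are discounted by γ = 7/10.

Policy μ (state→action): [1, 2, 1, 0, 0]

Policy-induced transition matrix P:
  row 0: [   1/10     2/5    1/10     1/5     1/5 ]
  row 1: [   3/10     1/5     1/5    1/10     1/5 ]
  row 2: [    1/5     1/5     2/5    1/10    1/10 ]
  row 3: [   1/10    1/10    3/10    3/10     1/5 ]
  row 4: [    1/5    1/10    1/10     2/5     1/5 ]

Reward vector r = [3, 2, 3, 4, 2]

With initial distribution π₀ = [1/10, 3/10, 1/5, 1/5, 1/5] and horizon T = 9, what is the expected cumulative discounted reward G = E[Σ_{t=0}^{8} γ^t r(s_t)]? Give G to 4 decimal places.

t=0: π = [0.1000, 0.3000, 0.2000, 0.2000, 0.2000], E[r] = 2.7000, γ^t·E[r] = 2.700000, running G = 2.700000
t=1: π = [0.2000, 0.1800, 0.2300, 0.2100, 0.1800], E[r] = 2.8500, γ^t·E[r] = 1.995000, running G = 4.695000
t=2: π = [0.1770, 0.2010, 0.2290, 0.2160, 0.1770], E[r] = 2.8380, γ^t·E[r] = 1.390620, running G = 6.085620
t=3: π = [0.1808, 0.1961, 0.2320, 0.2140, 0.1771], E[r] = 2.8408, γ^t·E[r] = 0.974394, running G = 7.060014
t=4: π = [0.1801, 0.1971, 0.2320, 0.2140, 0.1768], E[r] = 2.8402, γ^t·E[r] = 0.681922, running G = 7.741937
t=5: π = [0.1803, 0.1969, 0.2321, 0.2139, 0.1768], E[r] = 2.8401, γ^t·E[r] = 0.477337, running G = 8.219274
t=6: π = [0.1803, 0.1970, 0.2321, 0.2138, 0.1768], E[r] = 2.8401, γ^t·E[r] = 0.334130, running G = 8.553404
t=7: π = [0.1803, 0.1970, 0.2321, 0.2138, 0.1768], E[r] = 2.8400, γ^t·E[r] = 0.233890, running G = 8.787295
t=8: π = [0.1803, 0.1970, 0.2321, 0.2138, 0.1768], E[r] = 2.8400, γ^t·E[r] = 0.163723, running G = 8.951018

G = 8.9510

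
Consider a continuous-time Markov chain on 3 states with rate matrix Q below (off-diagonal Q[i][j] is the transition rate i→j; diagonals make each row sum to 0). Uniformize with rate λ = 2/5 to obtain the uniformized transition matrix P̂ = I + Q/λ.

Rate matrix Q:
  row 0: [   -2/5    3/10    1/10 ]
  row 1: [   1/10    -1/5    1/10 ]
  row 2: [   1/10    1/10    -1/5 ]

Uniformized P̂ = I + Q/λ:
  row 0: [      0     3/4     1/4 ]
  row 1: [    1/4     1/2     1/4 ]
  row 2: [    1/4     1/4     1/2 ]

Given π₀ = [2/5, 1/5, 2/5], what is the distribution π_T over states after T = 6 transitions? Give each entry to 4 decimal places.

t=0: π = [0.4000, 0.2000, 0.4000]
t=1: π = [0.1500, 0.5000, 0.3500]
t=2: π = [0.2125, 0.4500, 0.3375]
t=3: π = [0.1969, 0.4688, 0.3344]
t=4: π = [0.2008, 0.4656, 0.3336]
t=5: π = [0.1998, 0.4668, 0.3334]
t=6: π = [0.2000, 0.4666, 0.3333]

π = [0.2000, 0.4666, 0.3333]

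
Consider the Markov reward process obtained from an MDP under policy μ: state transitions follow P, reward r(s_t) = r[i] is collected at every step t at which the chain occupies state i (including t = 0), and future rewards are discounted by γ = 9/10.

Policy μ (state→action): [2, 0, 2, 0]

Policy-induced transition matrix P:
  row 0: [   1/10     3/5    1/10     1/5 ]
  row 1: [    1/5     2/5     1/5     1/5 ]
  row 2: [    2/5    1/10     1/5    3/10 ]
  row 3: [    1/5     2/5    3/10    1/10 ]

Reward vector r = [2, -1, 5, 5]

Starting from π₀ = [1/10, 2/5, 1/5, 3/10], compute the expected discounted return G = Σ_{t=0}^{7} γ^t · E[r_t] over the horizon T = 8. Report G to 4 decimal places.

G = 11.9930

t=0: π = [0.1000, 0.4000, 0.2000, 0.3000], E[r] = 2.3000, γ^t·E[r] = 2.300000, running G = 2.300000
t=1: π = [0.2300, 0.3600, 0.2200, 0.1900], E[r] = 2.1500, γ^t·E[r] = 1.935000, running G = 4.235000
t=2: π = [0.2210, 0.3800, 0.1960, 0.2030], E[r] = 2.0570, γ^t·E[r] = 1.666170, running G = 5.901170
t=3: π = [0.2171, 0.3854, 0.1982, 0.1993], E[r] = 2.0363, γ^t·E[r] = 1.484463, running G = 7.385633
t=4: π = [0.2179, 0.3840, 0.1982, 0.1999], E[r] = 2.0425, γ^t·E[r] = 1.340051, running G = 8.725684
t=5: π = [0.2179, 0.3841, 0.1982, 0.1998], E[r] = 2.0417, γ^t·E[r] = 1.205619, running G = 9.931304
t=6: π = [0.2179, 0.3841, 0.1982, 0.1998], E[r] = 2.0418, γ^t·E[r] = 1.085080, running G = 11.016383
t=7: π = [0.2179, 0.3841, 0.1982, 0.1998], E[r] = 2.0418, γ^t·E[r] = 0.976572, running G = 11.992955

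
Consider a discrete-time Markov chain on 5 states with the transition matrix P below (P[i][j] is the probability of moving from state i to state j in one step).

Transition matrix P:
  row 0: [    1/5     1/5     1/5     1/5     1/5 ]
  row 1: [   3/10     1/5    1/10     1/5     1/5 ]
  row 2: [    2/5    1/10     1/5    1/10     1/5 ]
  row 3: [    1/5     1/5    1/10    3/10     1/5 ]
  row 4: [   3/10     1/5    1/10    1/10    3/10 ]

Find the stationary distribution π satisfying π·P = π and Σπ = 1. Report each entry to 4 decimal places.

π = [0.2690, 0.1859, 0.1410, 0.1819, 0.2222]

Balance equations π_j = Σ_i π_i·P[i][j]:
  π_0 = 1/5·π_0 + 3/10·π_1 + 2/5·π_2 + 1/5·π_3 + 3/10·π_4
  π_1 = 1/5·π_0 + 1/5·π_1 + 1/10·π_2 + 1/5·π_3 + 1/5·π_4
  π_2 = 1/5·π_0 + 1/10·π_1 + 1/5·π_2 + 1/10·π_3 + 1/10·π_4
  π_3 = 1/5·π_0 + 1/5·π_1 + 1/10·π_2 + 3/10·π_3 + 1/10·π_4
  normalize: π_0 + π_1 + π_2 + π_3 + π_4 = 1
Solving the linear system gives exactly π = [237/881, 1474/7929, 1118/7929, 1442/7929, 2/9].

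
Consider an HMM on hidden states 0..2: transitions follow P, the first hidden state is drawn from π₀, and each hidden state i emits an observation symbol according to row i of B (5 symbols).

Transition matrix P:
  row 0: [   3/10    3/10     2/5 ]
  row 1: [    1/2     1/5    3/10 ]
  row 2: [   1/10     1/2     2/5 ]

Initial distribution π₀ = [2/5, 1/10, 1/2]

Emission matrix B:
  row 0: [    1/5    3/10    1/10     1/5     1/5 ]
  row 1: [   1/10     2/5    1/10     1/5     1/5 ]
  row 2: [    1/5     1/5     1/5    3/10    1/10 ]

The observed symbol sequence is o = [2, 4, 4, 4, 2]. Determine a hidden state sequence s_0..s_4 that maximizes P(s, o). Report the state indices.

path = [2, 1, 0, 0, 2]

t=0: δ = [4.000e-02, 1.000e-02, 1.000e-01]  (obs o_0=2)
t=1: δ = [2.400e-03, 1.000e-02, 4.000e-03]  ψ = [0, 2, 2]  (obs o_1=4)
t=2: δ = [1.000e-03, 4.000e-04, 3.000e-04]  ψ = [1, 1, 1]  (obs o_2=4)
t=3: δ = [6.000e-05, 6.000e-05, 4.000e-05]  ψ = [0, 0, 0]  (obs o_3=4)
t=4: δ = [3.000e-06, 2.000e-06, 4.800e-06]  ψ = [1, 2, 0]  (obs o_4=2)
backtrack: best end state = 2; path = [2, 1, 0, 0, 2]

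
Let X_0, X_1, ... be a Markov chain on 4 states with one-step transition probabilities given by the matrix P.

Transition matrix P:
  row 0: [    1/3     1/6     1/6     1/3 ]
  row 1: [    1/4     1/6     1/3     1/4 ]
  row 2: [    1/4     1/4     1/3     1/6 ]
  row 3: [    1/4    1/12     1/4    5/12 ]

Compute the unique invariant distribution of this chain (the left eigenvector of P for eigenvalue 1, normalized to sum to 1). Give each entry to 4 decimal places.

π = [0.2727, 0.1635, 0.2628, 0.3010]

Balance equations π_j = Σ_i π_i·P[i][j]:
  π_0 = 1/3·π_0 + 1/4·π_1 + 1/4·π_2 + 1/4·π_3
  π_1 = 1/6·π_0 + 1/6·π_1 + 1/4·π_2 + 1/12·π_3
  π_2 = 1/6·π_0 + 1/3·π_1 + 1/3·π_2 + 1/4·π_3
  normalize: π_0 + π_1 + π_2 + π_3 = 1
Solving the linear system gives exactly π = [3/11, 214/1309, 344/1309, 394/1309].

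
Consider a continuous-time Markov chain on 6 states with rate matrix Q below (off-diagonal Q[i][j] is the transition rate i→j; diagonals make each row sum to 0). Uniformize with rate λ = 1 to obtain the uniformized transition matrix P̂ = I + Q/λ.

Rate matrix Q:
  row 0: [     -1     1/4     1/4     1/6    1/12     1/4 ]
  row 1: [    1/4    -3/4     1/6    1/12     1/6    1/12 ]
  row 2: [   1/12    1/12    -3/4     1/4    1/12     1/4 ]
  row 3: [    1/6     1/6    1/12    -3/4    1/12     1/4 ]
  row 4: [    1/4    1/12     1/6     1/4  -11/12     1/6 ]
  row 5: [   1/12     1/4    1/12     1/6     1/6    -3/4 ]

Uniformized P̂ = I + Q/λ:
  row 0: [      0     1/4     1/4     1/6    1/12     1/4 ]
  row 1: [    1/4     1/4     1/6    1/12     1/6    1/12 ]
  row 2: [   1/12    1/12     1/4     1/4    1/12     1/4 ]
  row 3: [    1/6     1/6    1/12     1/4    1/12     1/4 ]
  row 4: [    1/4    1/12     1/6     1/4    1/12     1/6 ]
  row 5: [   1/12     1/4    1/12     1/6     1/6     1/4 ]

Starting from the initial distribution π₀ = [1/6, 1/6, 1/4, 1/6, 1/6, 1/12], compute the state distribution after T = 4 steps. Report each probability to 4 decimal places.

π = [0.1385, 0.1885, 0.1580, 0.1896, 0.1165, 0.2089]

t=0: π = [0.1667, 0.1667, 0.2500, 0.1667, 0.1667, 0.0833]
t=1: π = [0.1389, 0.1667, 0.1806, 0.2014, 0.1042, 0.2083]
t=2: π = [0.1337, 0.1858, 0.1591, 0.1933, 0.1146, 0.2135]
t=3: π = [0.1384, 0.1883, 0.1572, 0.1901, 0.1166, 0.2095]
t=4: π = [0.1385, 0.1885, 0.1580, 0.1896, 0.1165, 0.2089]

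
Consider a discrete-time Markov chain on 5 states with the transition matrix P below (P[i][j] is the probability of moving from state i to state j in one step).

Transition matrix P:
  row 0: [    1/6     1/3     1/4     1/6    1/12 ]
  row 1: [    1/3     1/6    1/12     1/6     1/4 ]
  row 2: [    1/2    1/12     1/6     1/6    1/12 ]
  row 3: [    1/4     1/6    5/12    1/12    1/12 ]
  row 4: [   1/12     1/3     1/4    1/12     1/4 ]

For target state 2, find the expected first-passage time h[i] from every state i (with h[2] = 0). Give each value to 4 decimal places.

First-step conditioning: h[2] = 0; for i ≠ 2, h[i] = 1 + Σ_k P[i][k]·h[k].
  h[0] = 1 + 1/6·h[0] + 1/3·h[1] + 1/6·h[3] + 1/12·h[4]
  h[1] = 1 + 1/3·h[0] + 1/6·h[1] + 1/6·h[3] + 1/4·h[4]
  h[3] = 1 + 1/4·h[0] + 1/6·h[1] + 1/12·h[3] + 1/12·h[4]
  h[4] = 1 + 1/12·h[0] + 1/3·h[1] + 1/12·h[3] + 1/4·h[4]
Solving the 4×4 linear system over states ≠ 2 gives exactly h = [2724/625, 624/125, 0, 2244/625, 2772/625] (h[2] = 0 is the target).

h = [4.3584, 4.9920, 0.0000, 3.5904, 4.4352]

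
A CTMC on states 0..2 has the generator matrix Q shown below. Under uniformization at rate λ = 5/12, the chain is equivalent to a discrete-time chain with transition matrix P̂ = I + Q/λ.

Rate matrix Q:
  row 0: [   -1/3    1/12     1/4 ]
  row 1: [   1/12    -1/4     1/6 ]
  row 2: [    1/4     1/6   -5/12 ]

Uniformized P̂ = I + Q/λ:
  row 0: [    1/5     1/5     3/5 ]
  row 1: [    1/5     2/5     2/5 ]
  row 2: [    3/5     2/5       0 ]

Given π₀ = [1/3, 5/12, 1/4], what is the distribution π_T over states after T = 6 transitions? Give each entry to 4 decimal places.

t=0: π = [0.3333, 0.4167, 0.2500]
t=1: π = [0.3000, 0.3333, 0.3667]
t=2: π = [0.3467, 0.3400, 0.3133]
t=3: π = [0.3253, 0.3307, 0.3440]
t=4: π = [0.3376, 0.3349, 0.3275]
t=5: π = [0.3310, 0.3325, 0.3365]
t=6: π = [0.3346, 0.3338, 0.3316]

π = [0.3346, 0.3338, 0.3316]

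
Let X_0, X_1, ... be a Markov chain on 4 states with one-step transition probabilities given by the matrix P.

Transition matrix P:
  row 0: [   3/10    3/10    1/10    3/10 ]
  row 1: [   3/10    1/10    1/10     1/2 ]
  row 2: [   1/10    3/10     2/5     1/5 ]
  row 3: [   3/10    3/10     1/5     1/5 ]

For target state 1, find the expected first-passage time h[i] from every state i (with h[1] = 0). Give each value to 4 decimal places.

h = [3.3333, 0.0000, 3.3333, 3.3333]

First-step conditioning: h[1] = 0; for i ≠ 1, h[i] = 1 + Σ_k P[i][k]·h[k].
  h[0] = 1 + 3/10·h[0] + 1/10·h[2] + 3/10·h[3]
  h[2] = 1 + 1/10·h[0] + 2/5·h[2] + 1/5·h[3]
  h[3] = 1 + 3/10·h[0] + 1/5·h[2] + 1/5·h[3]
Solving the 3×3 linear system over states ≠ 1 gives exactly h = [10/3, 0, 10/3, 10/3] (h[1] = 0 is the target).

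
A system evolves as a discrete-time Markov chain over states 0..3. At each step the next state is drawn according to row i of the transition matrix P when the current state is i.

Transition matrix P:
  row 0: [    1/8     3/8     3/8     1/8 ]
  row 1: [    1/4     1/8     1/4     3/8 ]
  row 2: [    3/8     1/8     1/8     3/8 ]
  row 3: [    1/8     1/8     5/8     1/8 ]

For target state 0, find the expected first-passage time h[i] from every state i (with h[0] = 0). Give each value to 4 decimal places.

First-step conditioning: h[0] = 0; for i ≠ 0, h[i] = 1 + Σ_k P[i][k]·h[k].
  h[1] = 1 + 1/8·h[1] + 1/4·h[2] + 3/8·h[3]
  h[2] = 1 + 1/8·h[1] + 1/8·h[2] + 3/8·h[3]
  h[3] = 1 + 1/8·h[1] + 5/8·h[2] + 1/8·h[3]
Solving the 3×3 linear system over states ≠ 0 gives exactly h = [0, 360/91, 320/91, 384/91] (h[0] = 0 is the target).

h = [0.0000, 3.9560, 3.5165, 4.2198]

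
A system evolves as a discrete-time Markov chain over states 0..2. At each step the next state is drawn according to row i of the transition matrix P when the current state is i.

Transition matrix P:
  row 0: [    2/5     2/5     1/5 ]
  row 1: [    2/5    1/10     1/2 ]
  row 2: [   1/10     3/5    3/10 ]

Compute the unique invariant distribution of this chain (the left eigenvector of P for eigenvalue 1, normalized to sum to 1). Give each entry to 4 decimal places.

Balance equations π_j = Σ_i π_i·P[i][j]:
  π_0 = 2/5·π_0 + 2/5·π_1 + 1/10·π_2
  π_1 = 2/5·π_0 + 1/10·π_1 + 3/5·π_2
  normalize: π_0 + π_1 + π_2 = 1
Solving the linear system gives exactly π = [11/37, 40/111, 38/111].

π = [0.2973, 0.3604, 0.3423]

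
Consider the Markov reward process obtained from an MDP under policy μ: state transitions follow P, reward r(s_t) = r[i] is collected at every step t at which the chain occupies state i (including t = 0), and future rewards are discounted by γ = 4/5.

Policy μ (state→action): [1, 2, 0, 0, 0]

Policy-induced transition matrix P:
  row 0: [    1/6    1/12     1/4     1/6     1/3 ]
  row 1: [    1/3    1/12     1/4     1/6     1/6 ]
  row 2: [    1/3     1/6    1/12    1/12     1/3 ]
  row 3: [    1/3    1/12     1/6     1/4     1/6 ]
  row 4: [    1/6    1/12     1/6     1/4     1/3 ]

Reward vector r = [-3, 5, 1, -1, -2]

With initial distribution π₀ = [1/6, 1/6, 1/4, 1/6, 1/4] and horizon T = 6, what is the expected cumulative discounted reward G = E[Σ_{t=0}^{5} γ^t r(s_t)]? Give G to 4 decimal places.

t=0: π = [0.1667, 0.1667, 0.2500, 0.1667, 0.2500], E[r] = -0.0833, γ^t·E[r] = -0.083333, running G = -0.083333
t=1: π = [0.2639, 0.1042, 0.1736, 0.1806, 0.2778], E[r] = -0.8333, γ^t·E[r] = -0.666667, running G = -0.750000
t=2: π = [0.2431, 0.0978, 0.1829, 0.1904, 0.2859], E[r] = -0.8194, γ^t·E[r] = -0.524444, running G = -1.274444
t=3: π = [0.2452, 0.0986, 0.1798, 0.1911, 0.2853], E[r] = -0.8246, γ^t·E[r] = -0.422173, running G = -1.696617
t=4: π = [0.2449, 0.0983, 0.1803, 0.1914, 0.2851], E[r] = -0.8243, γ^t·E[r] = -0.337643, running G = -2.034260
t=5: π = [0.2450, 0.0984, 0.1802, 0.1913, 0.2850], E[r] = -0.8244, γ^t·E[r] = -0.270143, running G = -2.304403

G = -2.3044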